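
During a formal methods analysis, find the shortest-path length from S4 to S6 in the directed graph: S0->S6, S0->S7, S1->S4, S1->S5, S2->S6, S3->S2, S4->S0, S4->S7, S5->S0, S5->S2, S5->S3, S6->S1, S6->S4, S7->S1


BFS layer-by-layer from S4:
  dist 0: {S4}
  dist 1: {S0, S7}
  dist 2: {S1, S6}
  -> S6 reached at distance 2
Shortest path length = 2

2


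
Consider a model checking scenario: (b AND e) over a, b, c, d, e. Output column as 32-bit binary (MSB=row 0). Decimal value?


Formula: (b AND e) over a, b, c, d, e (32 rows)
Evaluate each row (bits = a,b,c,d,e, MSB first):
  row 0 [00000]: (0 AND 0) -> 0
  row 1 [00001]: (0 AND 1) -> 0
  row 2 [00010]: (0 AND 0) -> 0
  row 3 [00011]: (0 AND 1) -> 0
  row 4 [00100]: (0 AND 0) -> 0
  row 5 [00101]: (0 AND 1) -> 0
  row 6 [00110]: (0 AND 0) -> 0
  row 7 [00111]: (0 AND 1) -> 0
  row 8 [01000]: (1 AND 0) -> 0
  row 9 [01001]: (1 AND 1) -> 1
  row 10 [01010]: (1 AND 0) -> 0
  row 11 [01011]: (1 AND 1) -> 1
  row 12 [01100]: (1 AND 0) -> 0
  row 13 [01101]: (1 AND 1) -> 1
  row 14 [01110]: (1 AND 0) -> 0
  row 15 [01111]: (1 AND 1) -> 1
  row 16 [10000]: (0 AND 0) -> 0
  row 17 [10001]: (0 AND 1) -> 0
  row 18 [10010]: (0 AND 0) -> 0
  row 19 [10011]: (0 AND 1) -> 0
  row 20 [10100]: (0 AND 0) -> 0
  row 21 [10101]: (0 AND 1) -> 0
  row 22 [10110]: (0 AND 0) -> 0
  row 23 [10111]: (0 AND 1) -> 0
  row 24 [11000]: (1 AND 0) -> 0
  row 25 [11001]: (1 AND 1) -> 1
  row 26 [11010]: (1 AND 0) -> 0
  row 27 [11011]: (1 AND 1) -> 1
  row 28 [11100]: (1 AND 0) -> 0
  row 29 [11101]: (1 AND 1) -> 1
  row 30 [11110]: (1 AND 0) -> 0
  row 31 [11111]: (1 AND 1) -> 1
Full result column, 4 rows per line (a,b,c fixed per line; d,e runs 00..11 left to right):
  rows 0-3 [a,b,c=000]: 0000  = hex 0
  rows 4-7 [a,b,c=001]: 0000  = hex 0
  rows 8-11 [a,b,c=010]: 0101  = hex 5
  rows 12-15 [a,b,c=011]: 0101  = hex 5
  rows 16-19 [a,b,c=100]: 0000  = hex 0
  rows 20-23 [a,b,c=101]: 0000  = hex 0
  rows 24-27 [a,b,c=110]: 0101  = hex 5
  rows 28-31 [a,b,c=111]: 0101  = hex 5
Output column (row 0 .. row 31) = 00000000010101010000000001010101
Output column grouped in 4s = 0000 0000 0101 0101 0000 0000 0101 0101 = 0x00550055
Convert to decimal digit by digit (value = value*16 + digit):
  0 -> 0
  0*16 + 0 = 0
  0*16 + 5 = 5
  5*16 + 5 = 85
  85*16 + 0 = 1360
  1360*16 + 0 = 21760
  21760*16 + 5 = 348165
  348165*16 + 5 = 5570645
Decimal = 5570645

5570645


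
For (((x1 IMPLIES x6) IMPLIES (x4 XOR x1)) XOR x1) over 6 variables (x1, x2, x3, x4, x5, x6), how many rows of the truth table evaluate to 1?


Formula: (((x1 IMPLIES x6) IMPLIES (x4 XOR x1)) XOR x1) over 6 vars (64 rows)
Evaluate each row (x1, x2, x3, x4, x5, x6 as bits, MSB first):
  row 0 [000000]: (((0 IMPLIES 0) IMPLIES (0 XOR 0)) XOR 0) -> 0
  row 1 [000001]: (((0 IMPLIES 1) IMPLIES (0 XOR 0)) XOR 0) -> 0
  row 2 [000010]: (((0 IMPLIES 0) IMPLIES (0 XOR 0)) XOR 0) -> 0
  row 3 [000011]: (((0 IMPLIES 1) IMPLIES (0 XOR 0)) XOR 0) -> 0
  row 4 [000100]: (((0 IMPLIES 0) IMPLIES (1 XOR 0)) XOR 0) -> 1
  (every remaining row is evaluated the same way; all 64 results are listed next)
Full result column, 8 rows per line (x1,x2,x3 fixed per line; x4,x5,x6 runs 000..111 left to right):
  rows 0-7 [x1,x2,x3=000]: 00001111  (ones: 4)
  rows 8-15 [x1,x2,x3=001]: 00001111  (ones: 4)
  rows 16-23 [x1,x2,x3=010]: 00001111  (ones: 4)
  rows 24-31 [x1,x2,x3=011]: 00001111  (ones: 4)
  rows 32-39 [x1,x2,x3=100]: 00000101  (ones: 2)
  rows 40-47 [x1,x2,x3=101]: 00000101  (ones: 2)
  rows 48-55 [x1,x2,x3=110]: 00000101  (ones: 2)
  rows 56-63 [x1,x2,x3=111]: 00000101  (ones: 2)
Count of 1-rows = 4+4+4+4+2+2+2+2 = 24

24


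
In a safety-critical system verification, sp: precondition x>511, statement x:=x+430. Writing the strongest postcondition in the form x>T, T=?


Formula: sp(P, x:=E) = exists old_x. (x = E[old_x/x]) AND P[old_x/x] (old_x is the value of x before the assignment; eliminate old_x by solving x = E[old_x/x] for old_x)
Step 1: Precondition P: x>511, i.e. old_x > 511
Step 2: Assignment gives x = old_x + 430, so old_x = x - 430
Step 3: Substitute into P: x - 430 > 511
Step 4: Simplify: x > 511+430 = 941

941


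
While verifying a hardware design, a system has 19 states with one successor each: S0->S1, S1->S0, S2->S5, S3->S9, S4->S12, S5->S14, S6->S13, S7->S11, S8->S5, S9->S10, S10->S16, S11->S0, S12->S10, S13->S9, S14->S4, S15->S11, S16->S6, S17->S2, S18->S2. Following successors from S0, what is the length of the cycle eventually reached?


Trace from S0 until a state repeats:
  S0 -> S1 -> S0
S0 first seen at step 0, revisited at step 2.
Cycle length = 2 - 0 = 2

2


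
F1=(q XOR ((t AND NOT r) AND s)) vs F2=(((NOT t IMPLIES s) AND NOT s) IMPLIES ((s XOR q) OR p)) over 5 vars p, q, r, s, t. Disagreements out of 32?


F1 = (q XOR ((t AND NOT r) AND s))
F2 = (((NOT t IMPLIES s) AND NOT s) IMPLIES ((s XOR q) OR p))
Evaluate both on each of 32 rows (bits = p,q,r,s,t):
  row 0 [00000]: F1=0 F2=1 (differ) -> 1
  row 1 [00001]: F1=0 F2=0 -> 0
  row 2 [00010]: F1=0 F2=1 (differ) -> 1
  row 3 [00011]: F1=1 F2=1 -> 0
  row 4 [00100]: F1=0 F2=1 (differ) -> 1
  row 5 [00101]: F1=0 F2=0 -> 0
  row 6 [00110]: F1=0 F2=1 (differ) -> 1
  row 7 [00111]: F1=0 F2=1 (differ) -> 1
  row 8 [01000]: F1=1 F2=1 -> 0
  row 9 [01001]: F1=1 F2=1 -> 0
  row 10 [01010]: F1=1 F2=1 -> 0
  row 11 [01011]: F1=0 F2=1 (differ) -> 1
  row 12 [01100]: F1=1 F2=1 -> 0
  row 13 [01101]: F1=1 F2=1 -> 0
  row 14 [01110]: F1=1 F2=1 -> 0
  row 15 [01111]: F1=1 F2=1 -> 0
  row 16 [10000]: F1=0 F2=1 (differ) -> 1
  row 17 [10001]: F1=0 F2=1 (differ) -> 1
  row 18 [10010]: F1=0 F2=1 (differ) -> 1
  row 19 [10011]: F1=1 F2=1 -> 0
  row 20 [10100]: F1=0 F2=1 (differ) -> 1
  row 21 [10101]: F1=0 F2=1 (differ) -> 1
  row 22 [10110]: F1=0 F2=1 (differ) -> 1
  row 23 [10111]: F1=0 F2=1 (differ) -> 1
  row 24 [11000]: F1=1 F2=1 -> 0
  row 25 [11001]: F1=1 F2=1 -> 0
  row 26 [11010]: F1=1 F2=1 -> 0
  row 27 [11011]: F1=0 F2=1 (differ) -> 1
  row 28 [11100]: F1=1 F2=1 -> 0
  row 29 [11101]: F1=1 F2=1 -> 0
  row 30 [11110]: F1=1 F2=1 -> 0
  row 31 [11111]: F1=1 F2=1 -> 0
Full result column, 8 rows per line (p,q fixed per line; r,s,t runs 000..111 left to right):
  rows 0-7 [p,q=00]: 10101011  (ones: 5)
  rows 8-15 [p,q=01]: 00010000  (ones: 1)
  rows 16-23 [p,q=10]: 11101111  (ones: 7)
  rows 24-31 [p,q=11]: 00010000  (ones: 1)
Disagreements = 5+1+7+1 = 14

14


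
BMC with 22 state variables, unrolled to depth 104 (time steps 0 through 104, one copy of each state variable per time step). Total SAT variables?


BMC unrolls to depth k, creating one copy of each state var for steps 0..k.
Step count = 104 + 1 = 105 (steps 0 through 104)
Vars per step = 22
Total = 22 * 105 = 2310

2310


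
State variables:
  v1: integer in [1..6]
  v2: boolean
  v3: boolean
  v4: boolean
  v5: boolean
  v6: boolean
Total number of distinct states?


State space = product of domain sizes of all variables.
Domain sizes:
  v1 (integer in [1..6]): 6
  v2 (boolean): 2
  v3 (boolean): 2
  v4 (boolean): 2
  v5 (boolean): 2
  v6 (boolean): 2
Product = 6 * 2 * 2 * 2 * 2 * 2 = 192

192


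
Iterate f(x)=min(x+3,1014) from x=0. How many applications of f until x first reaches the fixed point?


Step 1: x=0, cap=1014, increment=3
Step 2: x grows by 3 each step until capped at 1014; fixed point is x=1014
Step 3: iterations = ceil(1014/3) = 338

338


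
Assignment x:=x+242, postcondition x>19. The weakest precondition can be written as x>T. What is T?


Formula: wp(x:=E, P) = P[E/x] (substitute E for x in postcondition)
Step 1: Postcondition: x>19
Step 2: Substitute x+242 for x: x+242>19
Step 3: Solve for x: x > 19-242 = -223

-223


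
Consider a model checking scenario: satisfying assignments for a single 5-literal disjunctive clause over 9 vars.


Step 1: Total=2^9=512
Step 2: Unsat when all 5 false: 2^4=16
Step 3: Sat=512-16=496

496


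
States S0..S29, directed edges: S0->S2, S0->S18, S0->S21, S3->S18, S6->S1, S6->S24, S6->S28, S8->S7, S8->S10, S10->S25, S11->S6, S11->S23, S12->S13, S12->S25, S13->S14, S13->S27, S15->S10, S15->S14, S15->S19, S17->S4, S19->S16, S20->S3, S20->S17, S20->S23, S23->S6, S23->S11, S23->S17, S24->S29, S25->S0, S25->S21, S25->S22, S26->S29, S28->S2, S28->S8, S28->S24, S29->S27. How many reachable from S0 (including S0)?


BFS from S0:
  layer 0: {S0}
  layer 1: {S2, S18, S21}
Reachable set: {S0, S2, S18, S21}
Count = 4

4


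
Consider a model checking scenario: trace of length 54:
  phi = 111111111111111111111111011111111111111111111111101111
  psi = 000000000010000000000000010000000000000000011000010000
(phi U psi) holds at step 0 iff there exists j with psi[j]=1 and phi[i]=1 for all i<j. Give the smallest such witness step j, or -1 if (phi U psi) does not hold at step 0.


(phi U psi) at 0: need smallest j with psi[j]=1 and phi[i]=1 for all i in [0,j).
Scan from step 0:
  step 0: phi=1, psi=0 -> continue
  step 1: phi=1, psi=0 -> continue
  step 2: phi=1, psi=0 -> continue
  step 3: phi=1, psi=0 -> continue
  step 10: psi=1 and phi held for [0,10) -> witness found
Witness step = 10

10


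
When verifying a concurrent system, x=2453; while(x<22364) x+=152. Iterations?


Step 1: x goes from 2453 toward 22364 by 152; the body runs while x<22364, so iterations = ceil((bound-start)/step)
Step 2: Distance=19911
Step 3: ceil(19911/152)=131

131


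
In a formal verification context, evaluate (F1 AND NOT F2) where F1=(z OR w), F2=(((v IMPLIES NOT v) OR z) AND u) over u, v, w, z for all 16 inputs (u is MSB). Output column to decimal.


F1 = (z OR w)
F2 = (((v IMPLIES NOT v) OR z) AND u)
Counterexample to F1=>F2 is where F1=1 and F2=0.
Evaluate each row (bits = u,v,w,z, MSB first):
  row 0 [0000]: F1=0 F2=0 -> F1&~F2 -> 0
  row 1 [0001]: F1=1 F2=0 -> F1&~F2 -> 1
  row 2 [0010]: F1=1 F2=0 -> F1&~F2 -> 1
  row 3 [0011]: F1=1 F2=0 -> F1&~F2 -> 1
  row 4 [0100]: F1=0 F2=0 -> F1&~F2 -> 0
  row 5 [0101]: F1=1 F2=0 -> F1&~F2 -> 1
  row 6 [0110]: F1=1 F2=0 -> F1&~F2 -> 1
  row 7 [0111]: F1=1 F2=0 -> F1&~F2 -> 1
  row 8 [1000]: F1=0 F2=1 -> F1&~F2 -> 0
  row 9 [1001]: F1=1 F2=1 -> F1&~F2 -> 0
  row 10 [1010]: F1=1 F2=1 -> F1&~F2 -> 0
  row 11 [1011]: F1=1 F2=1 -> F1&~F2 -> 0
  row 12 [1100]: F1=0 F2=0 -> F1&~F2 -> 0
  row 13 [1101]: F1=1 F2=1 -> F1&~F2 -> 0
  row 14 [1110]: F1=1 F2=0 -> F1&~F2 -> 1
  row 15 [1111]: F1=1 F2=1 -> F1&~F2 -> 0
Full result column, 4 rows per line (u,v fixed per line; w,z runs 00..11 left to right):
  rows 0-3 [u,v=00]: 0111  = hex 7
  rows 4-7 [u,v=01]: 0111  = hex 7
  rows 8-11 [u,v=10]: 0000  = hex 0
  rows 12-15 [u,v=11]: 0010  = hex 2
Counterexample vector (row 0 .. row 15) = 0111011100000010
Output column grouped in 4s = 0111 0111 0000 0010 = 0x7702
Convert to decimal digit by digit (value = value*16 + digit):
  7 -> 7
  7*16 + 7 = 119
  119*16 + 0 = 1904
  1904*16 + 2 = 30466
Decimal = 30466

30466


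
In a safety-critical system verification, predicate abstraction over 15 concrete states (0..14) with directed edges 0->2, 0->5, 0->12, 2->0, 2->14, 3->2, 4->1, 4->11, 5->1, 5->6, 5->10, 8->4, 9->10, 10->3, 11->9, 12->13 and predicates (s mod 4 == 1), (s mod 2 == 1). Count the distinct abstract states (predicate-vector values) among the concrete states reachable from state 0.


BFS from 0:
Concrete reachable: {0, 1, 2, 3, 5, 6, 10, 12, 13, 14}
Abstract via predicates (s mod 4 == 1), (s mod 2 == 1):
  (0,0) <- {0, 2, 6, 10, 12, 14}
  (0,1) <- {3}
  (1,1) <- {1, 5, 13}
Distinct abstract states = 3

3


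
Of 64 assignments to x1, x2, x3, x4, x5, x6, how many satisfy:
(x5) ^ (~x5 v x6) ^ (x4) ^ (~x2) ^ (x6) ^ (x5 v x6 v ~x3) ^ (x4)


CNF with 7 clauses over 6 vars (64 assignments).
An assignment satisfies CNF iff every clause has >=1 true literal.
Check each row (bits = x1,x2,x3,x4,x5,x6; clause T/F shown):
  row 0 [000000]: clauses=FTFTFTF -> 0
  row 1 [000001]: clauses=FTFTTTF -> 0
  row 2 [000010]: clauses=TFFTFTF -> 0
  row 3 [000011]: clauses=TTFTTTF -> 0
  row 4 [000100]: clauses=FTTTFTT -> 0
  (every remaining row is evaluated the same way; all 64 results are listed next)
Full result column, 8 rows per line (x1,x2,x3 fixed per line; x4,x5,x6 runs 000..111 left to right):
  rows 0-7 [x1,x2,x3=000]: 00000001  (ones: 1)
  rows 8-15 [x1,x2,x3=001]: 00000001  (ones: 1)
  rows 16-23 [x1,x2,x3=010]: 00000000  (ones: 0)
  rows 24-31 [x1,x2,x3=011]: 00000000  (ones: 0)
  rows 32-39 [x1,x2,x3=100]: 00000001  (ones: 1)
  rows 40-47 [x1,x2,x3=101]: 00000001  (ones: 1)
  rows 48-55 [x1,x2,x3=110]: 00000000  (ones: 0)
  rows 56-63 [x1,x2,x3=111]: 00000000  (ones: 0)
Satisfying assignments = 1+1+0+0+1+1+0+0 = 4

4


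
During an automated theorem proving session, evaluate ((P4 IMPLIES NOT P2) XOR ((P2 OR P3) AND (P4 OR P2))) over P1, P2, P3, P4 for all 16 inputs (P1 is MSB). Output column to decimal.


Formula: ((P4 IMPLIES NOT P2) XOR ((P2 OR P3) AND (P4 OR P2))) over P1, P2, P3, P4 (16 rows)
Evaluate each row (bits = P1,P2,P3,P4, MSB first):
  row 0 [0000]: ((0 IMPLIES NOT 0) XOR ((0 OR 0) AND (0 OR 0))) -> 1
  row 1 [0001]: ((1 IMPLIES NOT 0) XOR ((0 OR 0) AND (1 OR 0))) -> 1
  row 2 [0010]: ((0 IMPLIES NOT 0) XOR ((0 OR 1) AND (0 OR 0))) -> 1
  row 3 [0011]: ((1 IMPLIES NOT 0) XOR ((0 OR 1) AND (1 OR 0))) -> 0
  row 4 [0100]: ((0 IMPLIES NOT 1) XOR ((1 OR 0) AND (0 OR 1))) -> 0
  row 5 [0101]: ((1 IMPLIES NOT 1) XOR ((1 OR 0) AND (1 OR 1))) -> 1
  row 6 [0110]: ((0 IMPLIES NOT 1) XOR ((1 OR 1) AND (0 OR 1))) -> 0
  row 7 [0111]: ((1 IMPLIES NOT 1) XOR ((1 OR 1) AND (1 OR 1))) -> 1
  row 8 [1000]: ((0 IMPLIES NOT 0) XOR ((0 OR 0) AND (0 OR 0))) -> 1
  row 9 [1001]: ((1 IMPLIES NOT 0) XOR ((0 OR 0) AND (1 OR 0))) -> 1
  row 10 [1010]: ((0 IMPLIES NOT 0) XOR ((0 OR 1) AND (0 OR 0))) -> 1
  row 11 [1011]: ((1 IMPLIES NOT 0) XOR ((0 OR 1) AND (1 OR 0))) -> 0
  row 12 [1100]: ((0 IMPLIES NOT 1) XOR ((1 OR 0) AND (0 OR 1))) -> 0
  row 13 [1101]: ((1 IMPLIES NOT 1) XOR ((1 OR 0) AND (1 OR 1))) -> 1
  row 14 [1110]: ((0 IMPLIES NOT 1) XOR ((1 OR 1) AND (0 OR 1))) -> 0
  row 15 [1111]: ((1 IMPLIES NOT 1) XOR ((1 OR 1) AND (1 OR 1))) -> 1
Full result column, 4 rows per line (P1,P2 fixed per line; P3,P4 runs 00..11 left to right):
  rows 0-3 [P1,P2=00]: 1110  = hex E
  rows 4-7 [P1,P2=01]: 0101  = hex 5
  rows 8-11 [P1,P2=10]: 1110  = hex E
  rows 12-15 [P1,P2=11]: 0101  = hex 5
Output column (row 0 .. row 15) = 1110010111100101
Output column grouped in 4s = 1110 0101 1110 0101 = 0xE5E5
Convert to decimal digit by digit (value = value*16 + digit):
  E -> 14
  14*16 + 5 = 229
  229*16 + 14 (E) = 3678
  3678*16 + 5 = 58853
Decimal = 58853

58853


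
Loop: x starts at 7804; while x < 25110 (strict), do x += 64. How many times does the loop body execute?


Step 1: x goes from 7804 toward 25110 by 64; the body runs while x<25110, so iterations = ceil((bound-start)/step)
Step 2: Distance=17306
Step 3: ceil(17306/64)=271

271


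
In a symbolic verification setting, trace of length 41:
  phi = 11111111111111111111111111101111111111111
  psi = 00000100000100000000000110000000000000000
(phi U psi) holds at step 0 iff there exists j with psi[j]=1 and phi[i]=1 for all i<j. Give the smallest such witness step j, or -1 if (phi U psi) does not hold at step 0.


(phi U psi) at 0: need smallest j with psi[j]=1 and phi[i]=1 for all i in [0,j).
Scan from step 0:
  step 0: phi=1, psi=0 -> continue
  step 1: phi=1, psi=0 -> continue
  step 2: phi=1, psi=0 -> continue
  step 3: phi=1, psi=0 -> continue
  step 5: psi=1 and phi held for [0,5) -> witness found
Witness step = 5

5


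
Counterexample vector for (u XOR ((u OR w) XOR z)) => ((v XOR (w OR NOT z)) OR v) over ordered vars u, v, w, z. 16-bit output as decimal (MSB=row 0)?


F1 = (u XOR ((u OR w) XOR z))
F2 = ((v XOR (w OR NOT z)) OR v)
Counterexample to F1=>F2 is where F1=1 and F2=0.
Evaluate each row (bits = u,v,w,z, MSB first):
  row 0 [0000]: F1=0 F2=1 -> F1&~F2 -> 0
  row 1 [0001]: F1=1 F2=0 -> F1&~F2 -> 1
  row 2 [0010]: F1=1 F2=1 -> F1&~F2 -> 0
  row 3 [0011]: F1=0 F2=1 -> F1&~F2 -> 0
  row 4 [0100]: F1=0 F2=1 -> F1&~F2 -> 0
  row 5 [0101]: F1=1 F2=1 -> F1&~F2 -> 0
  row 6 [0110]: F1=1 F2=1 -> F1&~F2 -> 0
  row 7 [0111]: F1=0 F2=1 -> F1&~F2 -> 0
  row 8 [1000]: F1=0 F2=1 -> F1&~F2 -> 0
  row 9 [1001]: F1=1 F2=0 -> F1&~F2 -> 1
  row 10 [1010]: F1=0 F2=1 -> F1&~F2 -> 0
  row 11 [1011]: F1=1 F2=1 -> F1&~F2 -> 0
  row 12 [1100]: F1=0 F2=1 -> F1&~F2 -> 0
  row 13 [1101]: F1=1 F2=1 -> F1&~F2 -> 0
  row 14 [1110]: F1=0 F2=1 -> F1&~F2 -> 0
  row 15 [1111]: F1=1 F2=1 -> F1&~F2 -> 0
Full result column, 4 rows per line (u,v fixed per line; w,z runs 00..11 left to right):
  rows 0-3 [u,v=00]: 0100  = hex 4
  rows 4-7 [u,v=01]: 0000  = hex 0
  rows 8-11 [u,v=10]: 0100  = hex 4
  rows 12-15 [u,v=11]: 0000  = hex 0
Counterexample vector (row 0 .. row 15) = 0100000001000000
Output column grouped in 4s = 0100 0000 0100 0000 = 0x4040
Convert to decimal digit by digit (value = value*16 + digit):
  4 -> 4
  4*16 + 0 = 64
  64*16 + 4 = 1028
  1028*16 + 0 = 16448
Decimal = 16448

16448


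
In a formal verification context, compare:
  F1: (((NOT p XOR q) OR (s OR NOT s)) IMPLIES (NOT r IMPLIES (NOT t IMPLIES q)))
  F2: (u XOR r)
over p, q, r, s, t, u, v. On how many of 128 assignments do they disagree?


F1 = (((NOT p XOR q) OR (s OR NOT s)) IMPLIES (NOT r IMPLIES (NOT t IMPLIES q)))
F2 = (u XOR r)
Evaluate both on each of 128 rows (bits = p,q,r,s,t,u,v):
  row 0 [0000000]: F1=0 F2=0 -> 0
  row 1 [0000001]: F1=0 F2=0 -> 0
  row 2 [0000010]: F1=0 F2=1 (differ) -> 1
  row 3 [0000011]: F1=0 F2=1 (differ) -> 1
  row 4 [0000100]: F1=1 F2=0 (differ) -> 1
  (every remaining row is evaluated the same way; all 128 results are listed next)
Full result column, 8 rows per line (p,q,r,s fixed per line; t,u,v runs 000..111 left to right):
  rows 0-7 [p,q,r,s=0000]: 00111100  (ones: 4)
  rows 8-15 [p,q,r,s=0001]: 00111100  (ones: 4)
  rows 16-23 [p,q,r,s=0010]: 00110011  (ones: 4)
  rows 24-31 [p,q,r,s=0011]: 00110011  (ones: 4)
  rows 32-39 [p,q,r,s=0100]: 11001100  (ones: 4)
  rows 40-47 [p,q,r,s=0101]: 11001100  (ones: 4)
  rows 48-55 [p,q,r,s=0110]: 00110011  (ones: 4)
  rows 56-63 [p,q,r,s=0111]: 00110011  (ones: 4)
  rows 64-71 [p,q,r,s=1000]: 00111100  (ones: 4)
  rows 72-79 [p,q,r,s=1001]: 00111100  (ones: 4)
  rows 80-87 [p,q,r,s=1010]: 00110011  (ones: 4)
  rows 88-95 [p,q,r,s=1011]: 00110011  (ones: 4)
  rows 96-103 [p,q,r,s=1100]: 11001100  (ones: 4)
  rows 104-111 [p,q,r,s=1101]: 11001100  (ones: 4)
  rows 112-119 [p,q,r,s=1110]: 00110011  (ones: 4)
  rows 120-127 [p,q,r,s=1111]: 00110011  (ones: 4)
Disagreements = 4+4+4+4+4+4+4+4+4+4+4+4+4+4+4+4 = 64

64


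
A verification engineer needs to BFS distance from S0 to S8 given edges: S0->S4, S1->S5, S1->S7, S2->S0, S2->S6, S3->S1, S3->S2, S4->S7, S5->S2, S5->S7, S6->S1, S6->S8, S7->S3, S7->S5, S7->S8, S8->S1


BFS layer-by-layer from S0:
  dist 0: {S0}
  dist 1: {S4}
  dist 2: {S7}
  dist 3: {S3, S5, S8}
  -> S8 reached at distance 3
Shortest path length = 3

3


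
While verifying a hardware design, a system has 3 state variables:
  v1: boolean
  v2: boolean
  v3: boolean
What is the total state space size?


State space = product of domain sizes of all variables.
Domain sizes:
  v1 (boolean): 2
  v2 (boolean): 2
  v3 (boolean): 2
Product = 2 * 2 * 2 = 8

8


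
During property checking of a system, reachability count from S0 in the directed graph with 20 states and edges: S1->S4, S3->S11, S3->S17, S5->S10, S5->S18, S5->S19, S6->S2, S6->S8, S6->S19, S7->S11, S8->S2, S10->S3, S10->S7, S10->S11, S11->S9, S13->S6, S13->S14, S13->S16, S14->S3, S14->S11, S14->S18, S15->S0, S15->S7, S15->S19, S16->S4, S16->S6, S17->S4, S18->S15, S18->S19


BFS from S0:
  layer 0: {S0}
Reachable set: {S0}
Count = 1

1


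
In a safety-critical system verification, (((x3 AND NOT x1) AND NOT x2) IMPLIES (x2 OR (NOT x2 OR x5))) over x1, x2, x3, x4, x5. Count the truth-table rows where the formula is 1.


Formula: (((x3 AND NOT x1) AND NOT x2) IMPLIES (x2 OR (NOT x2 OR x5))) over 5 vars (32 rows)
Evaluate each row (x1, x2, x3, x4, x5 as bits, MSB first):
  row 0 [00000]: (((0 AND NOT 0) AND NOT 0) IMPLIES (0 OR (NOT 0 OR 0))) -> 1
  row 1 [00001]: (((0 AND NOT 0) AND NOT 0) IMPLIES (0 OR (NOT 0 OR 1))) -> 1
  row 2 [00010]: (((0 AND NOT 0) AND NOT 0) IMPLIES (0 OR (NOT 0 OR 0))) -> 1
  row 3 [00011]: (((0 AND NOT 0) AND NOT 0) IMPLIES (0 OR (NOT 0 OR 1))) -> 1
  row 4 [00100]: (((1 AND NOT 0) AND NOT 0) IMPLIES (0 OR (NOT 0 OR 0))) -> 1
  row 5 [00101]: (((1 AND NOT 0) AND NOT 0) IMPLIES (0 OR (NOT 0 OR 1))) -> 1
  row 6 [00110]: (((1 AND NOT 0) AND NOT 0) IMPLIES (0 OR (NOT 0 OR 0))) -> 1
  row 7 [00111]: (((1 AND NOT 0) AND NOT 0) IMPLIES (0 OR (NOT 0 OR 1))) -> 1
  row 8 [01000]: (((0 AND NOT 0) AND NOT 1) IMPLIES (1 OR (NOT 1 OR 0))) -> 1
  row 9 [01001]: (((0 AND NOT 0) AND NOT 1) IMPLIES (1 OR (NOT 1 OR 1))) -> 1
  row 10 [01010]: (((0 AND NOT 0) AND NOT 1) IMPLIES (1 OR (NOT 1 OR 0))) -> 1
  row 11 [01011]: (((0 AND NOT 0) AND NOT 1) IMPLIES (1 OR (NOT 1 OR 1))) -> 1
  row 12 [01100]: (((1 AND NOT 0) AND NOT 1) IMPLIES (1 OR (NOT 1 OR 0))) -> 1
  row 13 [01101]: (((1 AND NOT 0) AND NOT 1) IMPLIES (1 OR (NOT 1 OR 1))) -> 1
  row 14 [01110]: (((1 AND NOT 0) AND NOT 1) IMPLIES (1 OR (NOT 1 OR 0))) -> 1
  row 15 [01111]: (((1 AND NOT 0) AND NOT 1) IMPLIES (1 OR (NOT 1 OR 1))) -> 1
  row 16 [10000]: (((0 AND NOT 1) AND NOT 0) IMPLIES (0 OR (NOT 0 OR 0))) -> 1
  row 17 [10001]: (((0 AND NOT 1) AND NOT 0) IMPLIES (0 OR (NOT 0 OR 1))) -> 1
  row 18 [10010]: (((0 AND NOT 1) AND NOT 0) IMPLIES (0 OR (NOT 0 OR 0))) -> 1
  row 19 [10011]: (((0 AND NOT 1) AND NOT 0) IMPLIES (0 OR (NOT 0 OR 1))) -> 1
  row 20 [10100]: (((1 AND NOT 1) AND NOT 0) IMPLIES (0 OR (NOT 0 OR 0))) -> 1
  row 21 [10101]: (((1 AND NOT 1) AND NOT 0) IMPLIES (0 OR (NOT 0 OR 1))) -> 1
  row 22 [10110]: (((1 AND NOT 1) AND NOT 0) IMPLIES (0 OR (NOT 0 OR 0))) -> 1
  row 23 [10111]: (((1 AND NOT 1) AND NOT 0) IMPLIES (0 OR (NOT 0 OR 1))) -> 1
  row 24 [11000]: (((0 AND NOT 1) AND NOT 1) IMPLIES (1 OR (NOT 1 OR 0))) -> 1
  row 25 [11001]: (((0 AND NOT 1) AND NOT 1) IMPLIES (1 OR (NOT 1 OR 1))) -> 1
  row 26 [11010]: (((0 AND NOT 1) AND NOT 1) IMPLIES (1 OR (NOT 1 OR 0))) -> 1
  row 27 [11011]: (((0 AND NOT 1) AND NOT 1) IMPLIES (1 OR (NOT 1 OR 1))) -> 1
  row 28 [11100]: (((1 AND NOT 1) AND NOT 1) IMPLIES (1 OR (NOT 1 OR 0))) -> 1
  row 29 [11101]: (((1 AND NOT 1) AND NOT 1) IMPLIES (1 OR (NOT 1 OR 1))) -> 1
  row 30 [11110]: (((1 AND NOT 1) AND NOT 1) IMPLIES (1 OR (NOT 1 OR 0))) -> 1
  row 31 [11111]: (((1 AND NOT 1) AND NOT 1) IMPLIES (1 OR (NOT 1 OR 1))) -> 1
Full result column, 8 rows per line (x1,x2 fixed per line; x3,x4,x5 runs 000..111 left to right):
  rows 0-7 [x1,x2=00]: 11111111  (ones: 8)
  rows 8-15 [x1,x2=01]: 11111111  (ones: 8)
  rows 16-23 [x1,x2=10]: 11111111  (ones: 8)
  rows 24-31 [x1,x2=11]: 11111111  (ones: 8)
Count of 1-rows = 8+8+8+8 = 32

32


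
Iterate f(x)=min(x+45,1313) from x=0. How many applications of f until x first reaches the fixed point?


Step 1: x=0, cap=1313, increment=45
Step 2: x grows by 45 each step until capped at 1313; fixed point is x=1313
Step 3: iterations = ceil(1313/45) = 30

30


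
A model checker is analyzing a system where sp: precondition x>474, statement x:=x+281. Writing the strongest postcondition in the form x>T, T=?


Formula: sp(P, x:=E) = exists old_x. (x = E[old_x/x]) AND P[old_x/x] (old_x is the value of x before the assignment; eliminate old_x by solving x = E[old_x/x] for old_x)
Step 1: Precondition P: x>474, i.e. old_x > 474
Step 2: Assignment gives x = old_x + 281, so old_x = x - 281
Step 3: Substitute into P: x - 281 > 474
Step 4: Simplify: x > 474+281 = 755

755


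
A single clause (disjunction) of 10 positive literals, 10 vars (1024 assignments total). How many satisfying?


Step 1: Total=2^10=1024
Step 2: Unsat when all 10 false: 2^0=1
Step 3: Sat=1024-1=1023

1023


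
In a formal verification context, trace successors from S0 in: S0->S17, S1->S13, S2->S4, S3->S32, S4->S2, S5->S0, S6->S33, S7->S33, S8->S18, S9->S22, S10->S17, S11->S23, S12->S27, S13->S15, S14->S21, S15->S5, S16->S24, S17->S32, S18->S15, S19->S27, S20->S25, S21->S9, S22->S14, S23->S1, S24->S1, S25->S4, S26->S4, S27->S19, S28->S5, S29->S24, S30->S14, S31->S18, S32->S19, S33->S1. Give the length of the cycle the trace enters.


Trace from S0 until a state repeats:
  S0 -> S17 -> S32 -> S19 -> S27 -> S19
S19 first seen at step 3, revisited at step 5.
Cycle length = 5 - 3 = 2

2


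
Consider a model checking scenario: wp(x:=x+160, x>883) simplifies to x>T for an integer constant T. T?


Formula: wp(x:=E, P) = P[E/x] (substitute E for x in postcondition)
Step 1: Postcondition: x>883
Step 2: Substitute x+160 for x: x+160>883
Step 3: Solve for x: x > 883-160 = 723

723


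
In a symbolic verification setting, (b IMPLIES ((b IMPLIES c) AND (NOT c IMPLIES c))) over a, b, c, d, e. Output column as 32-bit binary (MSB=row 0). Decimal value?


Formula: (b IMPLIES ((b IMPLIES c) AND (NOT c IMPLIES c))) over a, b, c, d, e (32 rows)
Evaluate each row (bits = a,b,c,d,e, MSB first):
  row 0 [00000]: (0 IMPLIES ((0 IMPLIES 0) AND (NOT 0 IMPLIES 0))) -> 1
  row 1 [00001]: (0 IMPLIES ((0 IMPLIES 0) AND (NOT 0 IMPLIES 0))) -> 1
  row 2 [00010]: (0 IMPLIES ((0 IMPLIES 0) AND (NOT 0 IMPLIES 0))) -> 1
  row 3 [00011]: (0 IMPLIES ((0 IMPLIES 0) AND (NOT 0 IMPLIES 0))) -> 1
  row 4 [00100]: (0 IMPLIES ((0 IMPLIES 1) AND (NOT 1 IMPLIES 1))) -> 1
  row 5 [00101]: (0 IMPLIES ((0 IMPLIES 1) AND (NOT 1 IMPLIES 1))) -> 1
  row 6 [00110]: (0 IMPLIES ((0 IMPLIES 1) AND (NOT 1 IMPLIES 1))) -> 1
  row 7 [00111]: (0 IMPLIES ((0 IMPLIES 1) AND (NOT 1 IMPLIES 1))) -> 1
  row 8 [01000]: (1 IMPLIES ((1 IMPLIES 0) AND (NOT 0 IMPLIES 0))) -> 0
  row 9 [01001]: (1 IMPLIES ((1 IMPLIES 0) AND (NOT 0 IMPLIES 0))) -> 0
  row 10 [01010]: (1 IMPLIES ((1 IMPLIES 0) AND (NOT 0 IMPLIES 0))) -> 0
  row 11 [01011]: (1 IMPLIES ((1 IMPLIES 0) AND (NOT 0 IMPLIES 0))) -> 0
  row 12 [01100]: (1 IMPLIES ((1 IMPLIES 1) AND (NOT 1 IMPLIES 1))) -> 1
  row 13 [01101]: (1 IMPLIES ((1 IMPLIES 1) AND (NOT 1 IMPLIES 1))) -> 1
  row 14 [01110]: (1 IMPLIES ((1 IMPLIES 1) AND (NOT 1 IMPLIES 1))) -> 1
  row 15 [01111]: (1 IMPLIES ((1 IMPLIES 1) AND (NOT 1 IMPLIES 1))) -> 1
  row 16 [10000]: (0 IMPLIES ((0 IMPLIES 0) AND (NOT 0 IMPLIES 0))) -> 1
  row 17 [10001]: (0 IMPLIES ((0 IMPLIES 0) AND (NOT 0 IMPLIES 0))) -> 1
  row 18 [10010]: (0 IMPLIES ((0 IMPLIES 0) AND (NOT 0 IMPLIES 0))) -> 1
  row 19 [10011]: (0 IMPLIES ((0 IMPLIES 0) AND (NOT 0 IMPLIES 0))) -> 1
  row 20 [10100]: (0 IMPLIES ((0 IMPLIES 1) AND (NOT 1 IMPLIES 1))) -> 1
  row 21 [10101]: (0 IMPLIES ((0 IMPLIES 1) AND (NOT 1 IMPLIES 1))) -> 1
  row 22 [10110]: (0 IMPLIES ((0 IMPLIES 1) AND (NOT 1 IMPLIES 1))) -> 1
  row 23 [10111]: (0 IMPLIES ((0 IMPLIES 1) AND (NOT 1 IMPLIES 1))) -> 1
  row 24 [11000]: (1 IMPLIES ((1 IMPLIES 0) AND (NOT 0 IMPLIES 0))) -> 0
  row 25 [11001]: (1 IMPLIES ((1 IMPLIES 0) AND (NOT 0 IMPLIES 0))) -> 0
  row 26 [11010]: (1 IMPLIES ((1 IMPLIES 0) AND (NOT 0 IMPLIES 0))) -> 0
  row 27 [11011]: (1 IMPLIES ((1 IMPLIES 0) AND (NOT 0 IMPLIES 0))) -> 0
  row 28 [11100]: (1 IMPLIES ((1 IMPLIES 1) AND (NOT 1 IMPLIES 1))) -> 1
  row 29 [11101]: (1 IMPLIES ((1 IMPLIES 1) AND (NOT 1 IMPLIES 1))) -> 1
  row 30 [11110]: (1 IMPLIES ((1 IMPLIES 1) AND (NOT 1 IMPLIES 1))) -> 1
  row 31 [11111]: (1 IMPLIES ((1 IMPLIES 1) AND (NOT 1 IMPLIES 1))) -> 1
Full result column, 4 rows per line (a,b,c fixed per line; d,e runs 00..11 left to right):
  rows 0-3 [a,b,c=000]: 1111  = hex F
  rows 4-7 [a,b,c=001]: 1111  = hex F
  rows 8-11 [a,b,c=010]: 0000  = hex 0
  rows 12-15 [a,b,c=011]: 1111  = hex F
  rows 16-19 [a,b,c=100]: 1111  = hex F
  rows 20-23 [a,b,c=101]: 1111  = hex F
  rows 24-27 [a,b,c=110]: 0000  = hex 0
  rows 28-31 [a,b,c=111]: 1111  = hex F
Output column (row 0 .. row 31) = 11111111000011111111111100001111
Output column grouped in 4s = 1111 1111 0000 1111 1111 1111 0000 1111 = 0xFF0FFF0F
Convert to decimal digit by digit (value = value*16 + digit):
  F -> 15
  15*16 + 15 (F) = 255
  255*16 + 0 = 4080
  4080*16 + 15 (F) = 65295
  65295*16 + 15 (F) = 1044735
  1044735*16 + 15 (F) = 16715775
  16715775*16 + 0 = 267452400
  267452400*16 + 15 (F) = 4279238415
Decimal = 4279238415

4279238415


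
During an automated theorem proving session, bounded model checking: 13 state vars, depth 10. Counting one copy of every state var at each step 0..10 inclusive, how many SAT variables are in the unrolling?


BMC unrolls to depth k, creating one copy of each state var for steps 0..k.
Step count = 10 + 1 = 11 (steps 0 through 10)
Vars per step = 13
Total = 13 * 11 = 143

143


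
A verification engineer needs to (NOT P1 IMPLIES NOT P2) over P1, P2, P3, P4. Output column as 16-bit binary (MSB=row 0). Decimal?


Formula: (NOT P1 IMPLIES NOT P2) over P1, P2, P3, P4 (16 rows)
Evaluate each row (bits = P1,P2,P3,P4, MSB first):
  row 0 [0000]: (NOT 0 IMPLIES NOT 0) -> 1
  row 1 [0001]: (NOT 0 IMPLIES NOT 0) -> 1
  row 2 [0010]: (NOT 0 IMPLIES NOT 0) -> 1
  row 3 [0011]: (NOT 0 IMPLIES NOT 0) -> 1
  row 4 [0100]: (NOT 0 IMPLIES NOT 1) -> 0
  row 5 [0101]: (NOT 0 IMPLIES NOT 1) -> 0
  row 6 [0110]: (NOT 0 IMPLIES NOT 1) -> 0
  row 7 [0111]: (NOT 0 IMPLIES NOT 1) -> 0
  row 8 [1000]: (NOT 1 IMPLIES NOT 0) -> 1
  row 9 [1001]: (NOT 1 IMPLIES NOT 0) -> 1
  row 10 [1010]: (NOT 1 IMPLIES NOT 0) -> 1
  row 11 [1011]: (NOT 1 IMPLIES NOT 0) -> 1
  row 12 [1100]: (NOT 1 IMPLIES NOT 1) -> 1
  row 13 [1101]: (NOT 1 IMPLIES NOT 1) -> 1
  row 14 [1110]: (NOT 1 IMPLIES NOT 1) -> 1
  row 15 [1111]: (NOT 1 IMPLIES NOT 1) -> 1
Full result column, 4 rows per line (P1,P2 fixed per line; P3,P4 runs 00..11 left to right):
  rows 0-3 [P1,P2=00]: 1111  = hex F
  rows 4-7 [P1,P2=01]: 0000  = hex 0
  rows 8-11 [P1,P2=10]: 1111  = hex F
  rows 12-15 [P1,P2=11]: 1111  = hex F
Output column (row 0 .. row 15) = 1111000011111111
Output column grouped in 4s = 1111 0000 1111 1111 = 0xF0FF
Convert to decimal digit by digit (value = value*16 + digit):
  F -> 15
  15*16 + 0 = 240
  240*16 + 15 (F) = 3855
  3855*16 + 15 (F) = 61695
Decimal = 61695

61695


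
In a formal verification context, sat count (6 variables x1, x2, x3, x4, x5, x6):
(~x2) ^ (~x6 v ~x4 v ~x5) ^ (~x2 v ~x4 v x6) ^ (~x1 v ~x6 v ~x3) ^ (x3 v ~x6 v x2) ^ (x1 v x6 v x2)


CNF with 6 clauses over 6 vars (64 assignments).
An assignment satisfies CNF iff every clause has >=1 true literal.
Check each row (bits = x1,x2,x3,x4,x5,x6; clause T/F shown):
  row 0 [000000]: clauses=TTTTTF -> 0
  row 1 [000001]: clauses=TTTTFT -> 0
  row 2 [000010]: clauses=TTTTTF -> 0
  row 3 [000011]: clauses=TTTTFT -> 0
  row 4 [000100]: clauses=TTTTTF -> 0
  (every remaining row is evaluated the same way; all 64 results are listed next)
Full result column, 8 rows per line (x1,x2,x3 fixed per line; x4,x5,x6 runs 000..111 left to right):
  rows 0-7 [x1,x2,x3=000]: 00000000  (ones: 0)
  rows 8-15 [x1,x2,x3=001]: 01010100  (ones: 3)
  rows 16-23 [x1,x2,x3=010]: 00000000  (ones: 0)
  rows 24-31 [x1,x2,x3=011]: 00000000  (ones: 0)
  rows 32-39 [x1,x2,x3=100]: 10101010  (ones: 4)
  rows 40-47 [x1,x2,x3=101]: 10101010  (ones: 4)
  rows 48-55 [x1,x2,x3=110]: 00000000  (ones: 0)
  rows 56-63 [x1,x2,x3=111]: 00000000  (ones: 0)
Satisfying assignments = 0+3+0+0+4+4+0+0 = 11

11


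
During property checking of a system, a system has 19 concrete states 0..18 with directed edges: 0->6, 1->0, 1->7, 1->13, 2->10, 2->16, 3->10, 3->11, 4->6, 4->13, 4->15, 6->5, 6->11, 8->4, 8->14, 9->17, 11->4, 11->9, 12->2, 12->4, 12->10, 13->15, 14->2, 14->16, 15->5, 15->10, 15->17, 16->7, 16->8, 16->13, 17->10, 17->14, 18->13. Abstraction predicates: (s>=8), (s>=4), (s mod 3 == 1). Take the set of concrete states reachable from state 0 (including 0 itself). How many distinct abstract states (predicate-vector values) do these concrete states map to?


BFS from 0:
Concrete reachable: {0, 2, 4, 5, 6, 7, 8, 9, 10, 11, 13, 14, 15, 16, 17}
Abstract via predicates (s>=8), (s>=4), (s mod 3 == 1):
  (0,0,0) <- {0, 2}
  (0,1,0) <- {5, 6}
  (0,1,1) <- {4, 7}
  (1,1,0) <- {8, 9, 11, 14, 15, 17}
  (1,1,1) <- {10, 13, 16}
Distinct abstract states = 5

5


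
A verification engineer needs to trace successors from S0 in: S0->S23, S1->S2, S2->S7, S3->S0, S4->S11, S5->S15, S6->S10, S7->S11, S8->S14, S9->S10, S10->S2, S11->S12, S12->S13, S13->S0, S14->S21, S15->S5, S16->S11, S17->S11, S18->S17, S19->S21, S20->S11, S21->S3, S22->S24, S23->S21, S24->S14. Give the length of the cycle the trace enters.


Trace from S0 until a state repeats:
  S0 -> S23 -> S21 -> S3 -> S0
S0 first seen at step 0, revisited at step 4.
Cycle length = 4 - 0 = 4

4


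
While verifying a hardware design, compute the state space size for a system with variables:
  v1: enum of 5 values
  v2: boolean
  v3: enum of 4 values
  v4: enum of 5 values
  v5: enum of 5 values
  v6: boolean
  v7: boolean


State space = product of domain sizes of all variables.
Domain sizes:
  v1 (enum of 5 values): 5
  v2 (boolean): 2
  v3 (enum of 4 values): 4
  v4 (enum of 5 values): 5
  v5 (enum of 5 values): 5
  v6 (boolean): 2
  v7 (boolean): 2
Product = 5 * 2 * 4 * 5 * 5 * 2 * 2 = 4000

4000


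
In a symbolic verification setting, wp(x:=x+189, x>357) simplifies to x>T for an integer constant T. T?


Formula: wp(x:=E, P) = P[E/x] (substitute E for x in postcondition)
Step 1: Postcondition: x>357
Step 2: Substitute x+189 for x: x+189>357
Step 3: Solve for x: x > 357-189 = 168

168


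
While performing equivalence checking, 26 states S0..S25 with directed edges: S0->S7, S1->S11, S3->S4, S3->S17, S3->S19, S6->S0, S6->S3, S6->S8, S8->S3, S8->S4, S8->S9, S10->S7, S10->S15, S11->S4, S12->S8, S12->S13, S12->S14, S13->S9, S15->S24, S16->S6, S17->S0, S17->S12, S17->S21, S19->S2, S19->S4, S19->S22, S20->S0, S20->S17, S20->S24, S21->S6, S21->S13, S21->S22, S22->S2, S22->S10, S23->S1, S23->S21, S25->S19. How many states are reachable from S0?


BFS from S0:
  layer 0: {S0}
  layer 1: {S7}
Reachable set: {S0, S7}
Count = 2

2


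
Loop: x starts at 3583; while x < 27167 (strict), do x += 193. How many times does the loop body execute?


Step 1: x goes from 3583 toward 27167 by 193; the body runs while x<27167, so iterations = ceil((bound-start)/step)
Step 2: Distance=23584
Step 3: ceil(23584/193)=123

123


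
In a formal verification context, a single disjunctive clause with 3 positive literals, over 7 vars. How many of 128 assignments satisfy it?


Step 1: Total=2^7=128
Step 2: Unsat when all 3 false: 2^4=16
Step 3: Sat=128-16=112

112


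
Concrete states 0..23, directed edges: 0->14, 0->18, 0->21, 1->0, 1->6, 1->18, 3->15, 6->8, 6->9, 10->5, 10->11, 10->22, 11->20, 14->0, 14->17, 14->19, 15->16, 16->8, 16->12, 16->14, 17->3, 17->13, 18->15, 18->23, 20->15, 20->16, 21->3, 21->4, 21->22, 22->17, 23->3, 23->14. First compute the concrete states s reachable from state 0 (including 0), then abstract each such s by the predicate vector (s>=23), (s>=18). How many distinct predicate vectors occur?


BFS from 0:
Concrete reachable: {0, 3, 4, 8, 12, 13, 14, 15, 16, 17, 18, 19, 21, 22, 23}
Abstract via predicates (s>=23), (s>=18):
  (0,0) <- {0, 3, 4, 8, 12, 13, 14, 15, 16, 17}
  (0,1) <- {18, 19, 21, 22}
  (1,1) <- {23}
Distinct abstract states = 3

3


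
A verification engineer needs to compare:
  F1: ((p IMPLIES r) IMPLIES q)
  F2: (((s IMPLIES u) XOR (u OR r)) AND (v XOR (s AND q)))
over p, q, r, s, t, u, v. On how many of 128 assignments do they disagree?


F1 = ((p IMPLIES r) IMPLIES q)
F2 = (((s IMPLIES u) XOR (u OR r)) AND (v XOR (s AND q)))
Evaluate both on each of 128 rows (bits = p,q,r,s,t,u,v):
  row 0 [0000000]: F1=0 F2=0 -> 0
  row 1 [0000001]: F1=0 F2=1 (differ) -> 1
  row 2 [0000010]: F1=0 F2=0 -> 0
  row 3 [0000011]: F1=0 F2=0 -> 0
  row 4 [0000100]: F1=0 F2=0 -> 0
  (every remaining row is evaluated the same way; all 128 results are listed next)
Full result column, 8 rows per line (p,q,r,s fixed per line; t,u,v runs 000..111 left to right):
  rows 0-7 [p,q,r,s=0000]: 01000100  (ones: 2)
  rows 8-15 [p,q,r,s=0001]: 00000000  (ones: 0)
  rows 16-23 [p,q,r,s=0010]: 00000000  (ones: 0)
  rows 24-31 [p,q,r,s=0011]: 01000100  (ones: 2)
  rows 32-39 [p,q,r,s=0100]: 10111011  (ones: 6)
  rows 40-47 [p,q,r,s=0101]: 11111111  (ones: 8)
  rows 48-55 [p,q,r,s=0110]: 11111111  (ones: 8)
  rows 56-63 [p,q,r,s=0111]: 01110111  (ones: 6)
  rows 64-71 [p,q,r,s=1000]: 10111011  (ones: 6)
  rows 72-79 [p,q,r,s=1001]: 11111111  (ones: 8)
  rows 80-87 [p,q,r,s=1010]: 00000000  (ones: 0)
  rows 88-95 [p,q,r,s=1011]: 01000100  (ones: 2)
  rows 96-103 [p,q,r,s=1100]: 10111011  (ones: 6)
  rows 104-111 [p,q,r,s=1101]: 11111111  (ones: 8)
  rows 112-119 [p,q,r,s=1110]: 11111111  (ones: 8)
  rows 120-127 [p,q,r,s=1111]: 01110111  (ones: 6)
Disagreements = 2+0+0+2+6+8+8+6+6+8+0+2+6+8+8+6 = 76

76


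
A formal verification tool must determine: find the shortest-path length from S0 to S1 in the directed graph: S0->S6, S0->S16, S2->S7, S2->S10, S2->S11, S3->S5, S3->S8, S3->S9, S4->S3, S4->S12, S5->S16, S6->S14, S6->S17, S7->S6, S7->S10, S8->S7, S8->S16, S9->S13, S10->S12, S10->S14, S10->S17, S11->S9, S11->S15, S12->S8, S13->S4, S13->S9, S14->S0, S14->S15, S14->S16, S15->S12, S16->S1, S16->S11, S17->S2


BFS layer-by-layer from S0:
  dist 0: {S0}
  dist 1: {S6, S16}
  dist 2: {S1, S11, S14, S17}
  -> S1 reached at distance 2
Shortest path length = 2

2


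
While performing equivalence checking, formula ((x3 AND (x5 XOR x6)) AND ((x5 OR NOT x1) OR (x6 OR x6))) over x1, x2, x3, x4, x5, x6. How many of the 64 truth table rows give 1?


Formula: ((x3 AND (x5 XOR x6)) AND ((x5 OR NOT x1) OR (x6 OR x6))) over 6 vars (64 rows)
Evaluate each row (x1, x2, x3, x4, x5, x6 as bits, MSB first):
  row 0 [000000]: ((0 AND (0 XOR 0)) AND ((0 OR NOT 0) OR (0 OR 0))) -> 0
  row 1 [000001]: ((0 AND (0 XOR 1)) AND ((0 OR NOT 0) OR (1 OR 1))) -> 0
  row 2 [000010]: ((0 AND (1 XOR 0)) AND ((1 OR NOT 0) OR (0 OR 0))) -> 0
  row 3 [000011]: ((0 AND (1 XOR 1)) AND ((1 OR NOT 0) OR (1 OR 1))) -> 0
  row 4 [000100]: ((0 AND (0 XOR 0)) AND ((0 OR NOT 0) OR (0 OR 0))) -> 0
  (every remaining row is evaluated the same way; all 64 results are listed next)
Full result column, 8 rows per line (x1,x2,x3 fixed per line; x4,x5,x6 runs 000..111 left to right):
  rows 0-7 [x1,x2,x3=000]: 00000000  (ones: 0)
  rows 8-15 [x1,x2,x3=001]: 01100110  (ones: 4)
  rows 16-23 [x1,x2,x3=010]: 00000000  (ones: 0)
  rows 24-31 [x1,x2,x3=011]: 01100110  (ones: 4)
  rows 32-39 [x1,x2,x3=100]: 00000000  (ones: 0)
  rows 40-47 [x1,x2,x3=101]: 01100110  (ones: 4)
  rows 48-55 [x1,x2,x3=110]: 00000000  (ones: 0)
  rows 56-63 [x1,x2,x3=111]: 01100110  (ones: 4)
Count of 1-rows = 0+4+0+4+0+4+0+4 = 16

16


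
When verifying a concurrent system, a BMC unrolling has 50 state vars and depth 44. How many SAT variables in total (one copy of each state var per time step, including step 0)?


BMC unrolls to depth k, creating one copy of each state var for steps 0..k.
Step count = 44 + 1 = 45 (steps 0 through 44)
Vars per step = 50
Total = 50 * 45 = 2250

2250


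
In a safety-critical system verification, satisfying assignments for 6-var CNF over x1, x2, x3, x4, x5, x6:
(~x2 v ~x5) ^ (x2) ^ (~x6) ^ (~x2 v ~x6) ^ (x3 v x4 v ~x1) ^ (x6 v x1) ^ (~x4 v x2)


CNF with 7 clauses over 6 vars (64 assignments).
An assignment satisfies CNF iff every clause has >=1 true literal.
Check each row (bits = x1,x2,x3,x4,x5,x6; clause T/F shown):
  row 0 [000000]: clauses=TFTTTFT -> 0
  row 1 [000001]: clauses=TFFTTTT -> 0
  row 2 [000010]: clauses=TFTTTFT -> 0
  row 3 [000011]: clauses=TFFTTTT -> 0
  row 4 [000100]: clauses=TFTTTFF -> 0
  (every remaining row is evaluated the same way; all 64 results are listed next)
Full result column, 8 rows per line (x1,x2,x3 fixed per line; x4,x5,x6 runs 000..111 left to right):
  rows 0-7 [x1,x2,x3=000]: 00000000  (ones: 0)
  rows 8-15 [x1,x2,x3=001]: 00000000  (ones: 0)
  rows 16-23 [x1,x2,x3=010]: 00000000  (ones: 0)
  rows 24-31 [x1,x2,x3=011]: 00000000  (ones: 0)
  rows 32-39 [x1,x2,x3=100]: 00000000  (ones: 0)
  rows 40-47 [x1,x2,x3=101]: 00000000  (ones: 0)
  rows 48-55 [x1,x2,x3=110]: 00001000  (ones: 1)
  rows 56-63 [x1,x2,x3=111]: 10001000  (ones: 2)
Satisfying assignments = 0+0+0+0+0+0+1+2 = 3

3


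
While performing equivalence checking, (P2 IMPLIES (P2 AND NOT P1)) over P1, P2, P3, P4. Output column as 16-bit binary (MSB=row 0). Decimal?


Formula: (P2 IMPLIES (P2 AND NOT P1)) over P1, P2, P3, P4 (16 rows)
Evaluate each row (bits = P1,P2,P3,P4, MSB first):
  row 0 [0000]: (0 IMPLIES (0 AND NOT 0)) -> 1
  row 1 [0001]: (0 IMPLIES (0 AND NOT 0)) -> 1
  row 2 [0010]: (0 IMPLIES (0 AND NOT 0)) -> 1
  row 3 [0011]: (0 IMPLIES (0 AND NOT 0)) -> 1
  row 4 [0100]: (1 IMPLIES (1 AND NOT 0)) -> 1
  row 5 [0101]: (1 IMPLIES (1 AND NOT 0)) -> 1
  row 6 [0110]: (1 IMPLIES (1 AND NOT 0)) -> 1
  row 7 [0111]: (1 IMPLIES (1 AND NOT 0)) -> 1
  row 8 [1000]: (0 IMPLIES (0 AND NOT 1)) -> 1
  row 9 [1001]: (0 IMPLIES (0 AND NOT 1)) -> 1
  row 10 [1010]: (0 IMPLIES (0 AND NOT 1)) -> 1
  row 11 [1011]: (0 IMPLIES (0 AND NOT 1)) -> 1
  row 12 [1100]: (1 IMPLIES (1 AND NOT 1)) -> 0
  row 13 [1101]: (1 IMPLIES (1 AND NOT 1)) -> 0
  row 14 [1110]: (1 IMPLIES (1 AND NOT 1)) -> 0
  row 15 [1111]: (1 IMPLIES (1 AND NOT 1)) -> 0
Full result column, 4 rows per line (P1,P2 fixed per line; P3,P4 runs 00..11 left to right):
  rows 0-3 [P1,P2=00]: 1111  = hex F
  rows 4-7 [P1,P2=01]: 1111  = hex F
  rows 8-11 [P1,P2=10]: 1111  = hex F
  rows 12-15 [P1,P2=11]: 0000  = hex 0
Output column (row 0 .. row 15) = 1111111111110000
Output column grouped in 4s = 1111 1111 1111 0000 = 0xFFF0
Convert to decimal digit by digit (value = value*16 + digit):
  F -> 15
  15*16 + 15 (F) = 255
  255*16 + 15 (F) = 4095
  4095*16 + 0 = 65520
Decimal = 65520

65520
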